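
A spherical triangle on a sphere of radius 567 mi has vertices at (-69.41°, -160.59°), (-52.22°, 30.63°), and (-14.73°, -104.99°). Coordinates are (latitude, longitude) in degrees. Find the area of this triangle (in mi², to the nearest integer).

220661 mi²

Side lengths (central angles): a = 1.7952, b = 1.1261, c = 1.0139 rad; semiperimeter s = 1.9676.
By l'Huilier's theorem, tan(E/4) = √[tan(s/2) tan((s−a)/2) tan((s−b)/2) tan((s−c)/2)], giving spherical excess E = 0.6864 rad.
Area = E·R² = 0.6864 × (567)² ≈ 220661 mi².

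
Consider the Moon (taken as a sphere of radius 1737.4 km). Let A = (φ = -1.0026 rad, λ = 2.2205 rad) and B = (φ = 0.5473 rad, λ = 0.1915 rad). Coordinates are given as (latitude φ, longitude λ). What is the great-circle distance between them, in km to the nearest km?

3940 km

Let φ₁ = -1.0026 rad, φ₂ = 0.5473 rad, and Δλ = -2.0290 rad.
cos c = sin φ₁ sin φ₂ + cos φ₁ cos φ₂ cos Δλ = (-0.8429)(0.5204) + (0.5381)(0.8539)(-0.4423) = -0.64188,
so c = arccos(-0.64188) = 2.26774 rad.
Distance = R·c = 1737.4 × 2.2677 ≈ 3940 km.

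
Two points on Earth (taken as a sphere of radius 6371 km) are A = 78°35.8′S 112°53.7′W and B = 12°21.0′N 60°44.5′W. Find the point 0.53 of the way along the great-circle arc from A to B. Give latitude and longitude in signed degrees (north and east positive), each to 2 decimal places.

-31.83°, -68.21°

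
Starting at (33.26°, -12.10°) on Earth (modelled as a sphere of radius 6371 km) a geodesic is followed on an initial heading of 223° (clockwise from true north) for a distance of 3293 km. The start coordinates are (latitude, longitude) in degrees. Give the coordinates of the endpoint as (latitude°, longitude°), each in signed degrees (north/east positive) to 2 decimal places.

10.05°, -32.12°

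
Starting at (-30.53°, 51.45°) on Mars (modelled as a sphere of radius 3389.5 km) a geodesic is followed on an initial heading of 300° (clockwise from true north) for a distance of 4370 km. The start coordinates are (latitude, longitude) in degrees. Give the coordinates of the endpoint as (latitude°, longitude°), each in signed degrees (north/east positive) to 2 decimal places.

15.82°, -8.40°

Angular distance δ = d/R = 4370/3389.5 = 1.28928 rad; initial bearing θ = 5.2360 rad.
sin φ₂ = sin φ₁ cos δ + cos φ₁ sin δ cos θ = (-0.5080)(0.2778) + (0.8614)(0.9606)(0.5000) = 0.2726, so φ₂ = 15.82°.
Δλ = atan2(sin θ sin δ cos φ₁, cos δ − sin φ₁ sin φ₂) = atan2(-0.7166, 0.4163) = -59.846°.
λ₂ = 51.450° − 59.846° = -8.40°.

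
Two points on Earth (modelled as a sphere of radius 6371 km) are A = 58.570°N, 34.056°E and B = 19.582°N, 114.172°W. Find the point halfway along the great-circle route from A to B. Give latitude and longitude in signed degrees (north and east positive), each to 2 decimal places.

Central angle δ = 1.7029 rad. Interpolating on the sphere with fraction f = 0.5:
P = [sin((1−f)δ)·A + sin(fδ)·B] / sin δ = 0.7588·A + 0.7588·B in Cartesian coordinates,
giving P = (0.0351, -0.4307, 0.9018), i.e. latitude 64.40°, longitude -85.34°.

64.40°, -85.34°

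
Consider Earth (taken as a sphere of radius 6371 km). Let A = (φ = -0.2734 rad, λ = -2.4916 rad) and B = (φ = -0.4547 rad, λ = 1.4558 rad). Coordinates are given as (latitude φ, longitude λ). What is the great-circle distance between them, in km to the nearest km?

13201 km

With latitudes φ₁ = -15.665°, φ₂ = -26.052° and longitude difference Δλ = -133.831°:
cos c = sin φ₁ sin φ₂ + cos φ₁ cos φ₂ cos Δλ = (-0.2700)(-0.4392) + (0.9629)(0.8984)(-0.6925) = -0.48047,
so c = arccos(-0.48047) = 2.07199 rad.
Distance = R·c = 6371 × 2.0720 ≈ 13201 km.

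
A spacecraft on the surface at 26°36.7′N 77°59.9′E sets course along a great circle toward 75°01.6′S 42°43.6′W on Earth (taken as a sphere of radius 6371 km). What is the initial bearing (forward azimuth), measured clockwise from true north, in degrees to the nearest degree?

195°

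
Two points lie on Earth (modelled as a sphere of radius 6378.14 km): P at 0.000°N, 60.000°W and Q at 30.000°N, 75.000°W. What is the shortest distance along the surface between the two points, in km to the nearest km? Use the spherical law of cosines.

3699 km

In radians: φ₁ = 0.0000, φ₂ = 0.5236, Δλ = -15.000° = -0.2618 rad.
cos c = sin φ₁ sin φ₂ + cos φ₁ cos φ₂ cos Δλ = (0.0000)(0.5000) + (1.0000)(0.8660)(0.9659) = 0.83652,
so c = arccos(0.83652) = 0.57990 rad.
Distance = R·c = 6378.14 × 0.5799 ≈ 3699 km.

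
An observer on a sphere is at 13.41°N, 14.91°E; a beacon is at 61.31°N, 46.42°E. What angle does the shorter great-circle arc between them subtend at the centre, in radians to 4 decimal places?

0.9253 rad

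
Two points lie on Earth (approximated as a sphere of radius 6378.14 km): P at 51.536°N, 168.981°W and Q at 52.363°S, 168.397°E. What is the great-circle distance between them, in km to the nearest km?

11759 km

In radians: φ₁ = 0.8995, φ₂ = -0.9139, Δλ = -22.622° = -0.3948 rad.
cos c = sin φ₁ sin φ₂ + cos φ₁ cos φ₂ cos Δλ = (0.7830)(-0.7919) + (0.6220)(0.6107)(0.9231) = -0.26944,
so c = arccos(-0.26944) = 1.84360 rad.
Distance = R·c = 6378.14 × 1.8436 ≈ 11759 km.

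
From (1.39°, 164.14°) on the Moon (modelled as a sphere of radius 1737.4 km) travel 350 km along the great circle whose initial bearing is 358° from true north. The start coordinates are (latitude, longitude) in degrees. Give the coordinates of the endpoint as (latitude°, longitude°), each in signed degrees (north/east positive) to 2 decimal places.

12.93°, 163.73°

Angular distance δ = d/R = 350/1737.4 = 0.20145 rad; initial bearing θ = 6.2483 rad.
sin φ₂ = sin φ₁ cos δ + cos φ₁ sin δ cos θ = (0.0243)(0.9798) + (0.9997)(0.2001)(0.9994) = 0.2237, so φ₂ = 12.93°.
Δλ = atan2(sin θ sin δ cos φ₁, cos δ − sin φ₁ sin φ₂) = atan2(-0.0070, 0.9744) = -0.411°.
λ₂ = 164.140° − 0.411° = 163.73°.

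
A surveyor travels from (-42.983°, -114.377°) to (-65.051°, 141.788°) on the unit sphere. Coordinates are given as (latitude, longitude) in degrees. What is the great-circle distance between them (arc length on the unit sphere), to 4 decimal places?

In radians: φ₁ = -0.7502, φ₂ = -1.1354, Δλ = -103.835° = -1.8123 rad.
Haversine: a = sin²(Δφ/2) + cos φ₁ cos φ₂ sin²(Δλ/2) = 0.0366 + (0.7316)(0.4218)(0.6196) = 0.22781.
Central angle c = 2·arcsin(√a) = 0.99516 rad.
On the unit sphere the arc length equals the central angle: 0.9952.

0.9952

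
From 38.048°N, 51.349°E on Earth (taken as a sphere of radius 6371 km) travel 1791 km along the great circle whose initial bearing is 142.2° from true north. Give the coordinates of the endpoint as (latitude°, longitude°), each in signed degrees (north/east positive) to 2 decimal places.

Angular distance δ = d/R = 1791/6371 = 0.28112 rad; initial bearing θ = 2.4819 rad.
sin φ₂ = sin φ₁ cos δ + cos φ₁ sin δ cos θ = (0.6163)(0.9607) + (0.7875)(0.2774)(-0.7902) = 0.4195, so φ₂ = 24.80°.
Δλ = atan2(sin θ sin δ cos φ₁, cos δ − sin φ₁ sin φ₂) = atan2(0.1339, 0.7022) = 10.796°.
λ₂ = 51.349° + 10.796° = 62.15°.

24.80°, 62.15°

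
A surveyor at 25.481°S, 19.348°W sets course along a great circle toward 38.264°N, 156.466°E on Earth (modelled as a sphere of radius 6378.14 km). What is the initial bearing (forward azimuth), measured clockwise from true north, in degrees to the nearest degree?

14°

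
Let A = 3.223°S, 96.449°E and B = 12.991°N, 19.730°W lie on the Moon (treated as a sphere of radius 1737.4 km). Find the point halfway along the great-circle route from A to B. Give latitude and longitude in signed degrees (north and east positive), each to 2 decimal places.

The central angle between A and B is δ = 2.0284 rad.
With f = 0.5, the slerp weights are sin((1−f)δ)/sin δ = 0.9465 and sin(fδ)/sin δ = 0.9465.
Weighted sum of the unit vectors: (0.9465)·(-0.1121,0.9921,-0.0562) + (0.9465)·(0.9172,-0.3289,0.2248) = (0.7620, 0.6277, 0.1596).
Converting back: φ = atan2(z, √(x²+y²)) = 9.18°, λ = atan2(y, x) = 39.48°.

9.18°, 39.48°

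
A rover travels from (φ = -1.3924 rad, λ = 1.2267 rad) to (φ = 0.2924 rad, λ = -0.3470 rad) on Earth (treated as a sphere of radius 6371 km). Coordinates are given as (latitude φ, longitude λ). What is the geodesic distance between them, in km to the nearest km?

11843 km

In radians: φ₁ = -1.3924, φ₂ = 0.2924, Δλ = -90.166° = -1.5737 rad.
Haversine: a = sin²(Δφ/2) + cos φ₁ cos φ₂ sin²(Δλ/2) = 0.5569 + (0.1775)(0.9576)(0.5015) = 0.64208.
Central angle c = 2·arcsin(√a) = 1.85894 rad.
Distance = R·c = 6371 × 1.8589 ≈ 11843 km.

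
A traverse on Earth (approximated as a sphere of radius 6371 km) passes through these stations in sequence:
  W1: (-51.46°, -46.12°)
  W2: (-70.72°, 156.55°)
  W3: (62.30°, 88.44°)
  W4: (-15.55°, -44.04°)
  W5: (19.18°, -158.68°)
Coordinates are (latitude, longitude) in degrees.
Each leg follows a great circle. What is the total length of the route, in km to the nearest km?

48748 km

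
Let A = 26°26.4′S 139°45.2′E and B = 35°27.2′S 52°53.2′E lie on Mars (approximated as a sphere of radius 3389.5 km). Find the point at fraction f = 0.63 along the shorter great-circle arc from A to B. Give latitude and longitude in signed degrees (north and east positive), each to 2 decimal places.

The central angle between A and B is δ = 1.2681 rad.
With f = 0.63, the slerp weights are sin((1−f)δ)/sin δ = 0.4737 and sin(fδ)/sin δ = 0.7507.
Weighted sum of the unit vectors: (0.4737)·(-0.6834,0.5785,-0.4453) + (0.7507)·(0.4915,0.6496,-0.5800) = (0.0452, 0.7617, -0.6464).
Converting back: φ = atan2(z, √(x²+y²)) = -40.27°, λ = atan2(y, x) = 86.60°.

-40.27°, 86.60°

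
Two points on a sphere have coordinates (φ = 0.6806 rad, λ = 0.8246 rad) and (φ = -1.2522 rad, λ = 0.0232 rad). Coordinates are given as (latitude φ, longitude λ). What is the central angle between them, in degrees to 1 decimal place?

In radians: φ₁ = 0.6806, φ₂ = -1.2522, Δλ = -45.917° = -0.8014 rad.
Haversine: a = sin²(Δφ/2) + cos φ₁ cos φ₂ sin²(Δλ/2) = 0.6771 + (0.7772)(0.3132)(0.1521) = 0.71411.
Central angle c = 2·arcsin(√a) = 2.01333 rad.
So the angular separation is 115.4°.

115.4°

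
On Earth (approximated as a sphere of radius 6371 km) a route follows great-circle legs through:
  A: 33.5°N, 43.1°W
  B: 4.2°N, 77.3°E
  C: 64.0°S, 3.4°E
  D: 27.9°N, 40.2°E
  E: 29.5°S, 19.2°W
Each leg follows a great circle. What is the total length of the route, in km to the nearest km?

Leg A→B: central angle 1.9610 rad, distance 12493.8 km.
Leg B→C: central angle 1.5154 rad, distance 9654.3 km.
Leg C→D: central angle 1.6814 rad, distance 10712.1 km.
Leg D→E: central angle 1.4090 rad, distance 8976.5 km.
Total: 12493.8 + 9654.3 + 10712.1 + 8976.5 ≈ 41837 km.

41837 km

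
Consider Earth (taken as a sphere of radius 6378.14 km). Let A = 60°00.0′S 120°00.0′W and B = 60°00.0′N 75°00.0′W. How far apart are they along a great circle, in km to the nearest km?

In radians: φ₁ = -1.0472, φ₂ = 1.0472, Δλ = 45.000° = 0.7854 rad.
cos c = sin φ₁ sin φ₂ + cos φ₁ cos φ₂ cos Δλ = (-0.8660)(0.8660) + (0.5000)(0.5000)(0.7071) = -0.57322,
so c = arccos(-0.57322) = 2.18123 rad.
Distance = R·c = 6378.14 × 2.1812 ≈ 13912 km.

13912 km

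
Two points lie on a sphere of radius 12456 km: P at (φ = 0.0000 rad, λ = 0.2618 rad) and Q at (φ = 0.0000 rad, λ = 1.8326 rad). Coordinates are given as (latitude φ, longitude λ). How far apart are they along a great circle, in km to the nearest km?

19566 km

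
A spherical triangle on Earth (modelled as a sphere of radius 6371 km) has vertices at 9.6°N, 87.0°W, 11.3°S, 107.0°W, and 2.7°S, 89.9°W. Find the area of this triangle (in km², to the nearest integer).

1151117 km²

Side lengths (central angles): a = 0.3318, b = 0.2205, c = 0.5035 rad; semiperimeter s = 0.5279.
By l'Huilier's theorem, tan(E/4) = √[tan(s/2) tan((s−a)/2) tan((s−b)/2) tan((s−c)/2)], giving spherical excess E = 0.0284 rad.
Area = E·R² = 0.0284 × (6371)² ≈ 1151117 km².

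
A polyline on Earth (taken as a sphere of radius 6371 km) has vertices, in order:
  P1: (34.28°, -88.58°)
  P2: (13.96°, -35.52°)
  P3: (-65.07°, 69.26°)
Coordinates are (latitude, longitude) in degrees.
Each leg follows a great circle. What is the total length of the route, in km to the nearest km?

Leg P1→P2: central angle 0.9049 rad, distance 5764.9 km.
Leg P2→P3: central angle 1.8998 rad, distance 12103.8 km.
Total: 5764.9 + 12103.8 ≈ 17869 km.

17869 km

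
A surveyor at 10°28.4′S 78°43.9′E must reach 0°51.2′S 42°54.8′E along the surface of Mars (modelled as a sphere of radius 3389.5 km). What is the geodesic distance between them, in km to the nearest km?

With latitudes φ₁ = -10.473°, φ₂ = -0.853° and longitude difference Δλ = -35.818°:
Haversine: a = sin²(Δφ/2) + cos φ₁ cos φ₂ sin²(Δλ/2) = 0.0070 + (0.9833)(0.9999)(0.0946) = 0.10001.
Central angle c = 2·arcsin(√a) = 0.64352 rad.
Distance = R·c = 3389.5 × 0.6435 ≈ 2181 km.

2181 km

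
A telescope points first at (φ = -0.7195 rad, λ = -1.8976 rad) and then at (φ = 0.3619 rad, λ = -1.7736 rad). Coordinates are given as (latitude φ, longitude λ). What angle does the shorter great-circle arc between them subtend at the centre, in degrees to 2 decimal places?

62.31°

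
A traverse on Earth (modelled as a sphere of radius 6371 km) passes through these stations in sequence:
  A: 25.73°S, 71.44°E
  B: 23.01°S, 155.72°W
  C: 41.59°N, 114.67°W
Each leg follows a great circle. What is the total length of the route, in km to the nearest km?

20922 km

Leg A→B: central angle 1.9759 rad, distance 12588.4 km.
Leg B→C: central angle 1.3081 rad, distance 8333.9 km.
Total: 12588.4 + 8333.9 ≈ 20922 km.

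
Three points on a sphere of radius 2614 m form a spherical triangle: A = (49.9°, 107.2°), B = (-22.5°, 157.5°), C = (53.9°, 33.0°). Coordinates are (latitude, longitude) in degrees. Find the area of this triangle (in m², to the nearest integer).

Side lengths (central angles): a = 2.2364, b = 0.7650, c = 1.4833 rad; semiperimeter s = 2.2423.
By l'Huilier's theorem, tan(E/4) = √[tan(s/2) tan((s−a)/2) tan((s−b)/2) tan((s−c)/2)], giving spherical excess E = 0.1891 rad.
Area = E·R² = 0.1891 × (2614)² ≈ 1291874 m².

1291874 m²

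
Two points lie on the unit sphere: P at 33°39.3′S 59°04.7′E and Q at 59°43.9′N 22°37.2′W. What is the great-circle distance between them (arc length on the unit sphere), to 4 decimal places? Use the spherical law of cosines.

2.0021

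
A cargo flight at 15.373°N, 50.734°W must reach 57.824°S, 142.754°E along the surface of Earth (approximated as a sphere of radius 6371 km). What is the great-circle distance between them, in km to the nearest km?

15163 km

Let φ₁ = 0.2683 rad, φ₂ = -1.0092 rad, and Δλ = -2.9062 rad.
Haversine: a = sin²(Δφ/2) + cos φ₁ cos φ₂ sin²(Δλ/2) = 0.3555 + (0.9642)(0.5325)(0.9862) = 0.86185.
Central angle c = 2·arcsin(√a) = 2.37993 rad.
Distance = R·c = 6371 × 2.3799 ≈ 15163 km.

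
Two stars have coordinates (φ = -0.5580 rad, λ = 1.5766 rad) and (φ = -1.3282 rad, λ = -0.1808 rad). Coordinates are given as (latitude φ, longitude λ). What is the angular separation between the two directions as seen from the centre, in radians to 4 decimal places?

In radians: φ₁ = -0.5580, φ₂ = -1.3282, Δλ = -100.692° = -1.7574 rad.
cos c = sin φ₁ sin φ₂ + cos φ₁ cos φ₂ cos Δλ = (-0.5295)(-0.9707) + (0.8483)(0.2402)(-0.1855) = 0.47618,
so c = arccos(0.47618) = 1.07449 rad.
So the angular separation is 1.0745 rad.

1.0745 rad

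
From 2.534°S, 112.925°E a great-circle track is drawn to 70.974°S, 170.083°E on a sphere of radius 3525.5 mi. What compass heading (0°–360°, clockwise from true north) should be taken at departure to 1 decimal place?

Δλ = 57.158° = 0.9976 rad.
y = sin Δλ · cos φ₂ = (0.8402)(0.3260) = 0.2739
x = cos φ₁ sin φ₂ − sin φ₁ cos φ₂ cos Δλ = (0.9990)(-0.9454) − (-0.0442)(0.3260)(0.5423) = -0.9366
θ = atan2(y, x) = 163.70°, so the bearing is 163.7°.

163.7°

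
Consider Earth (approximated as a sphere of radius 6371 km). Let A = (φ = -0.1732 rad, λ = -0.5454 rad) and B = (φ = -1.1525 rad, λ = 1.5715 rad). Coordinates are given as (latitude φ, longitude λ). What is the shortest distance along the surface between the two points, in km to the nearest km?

In radians: φ₁ = -0.1732, φ₂ = -1.1525, Δλ = 121.289° = 2.1169 rad.
Haversine: a = sin²(Δφ/2) + cos φ₁ cos φ₂ sin²(Δλ/2) = 0.2212 + (0.9850)(0.4062)(0.7597) = 0.52517.
Central angle c = 2·arcsin(√a) = 1.62115 rad.
Distance = R·c = 6371 × 1.6212 ≈ 10328 km.

10328 km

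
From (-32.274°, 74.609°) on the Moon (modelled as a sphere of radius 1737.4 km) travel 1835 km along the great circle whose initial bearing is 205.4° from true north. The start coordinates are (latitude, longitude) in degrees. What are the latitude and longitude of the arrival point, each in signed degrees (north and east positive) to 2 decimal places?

Angular distance δ = d/R = 1835/1737.4 = 1.05618 rad; initial bearing θ = 3.5849 rad.
sin φ₂ = sin φ₁ cos δ + cos φ₁ sin δ cos θ = (-0.5340)(0.4922) + (0.8455)(0.8705)(-0.9033) = -0.9277, so φ₂ = -68.07°.
Δλ = atan2(sin θ sin δ cos φ₁, cos δ − sin φ₁ sin φ₂) = atan2(-0.3157, -0.0031) = -90.570°.
λ₂ = 74.609° − 90.570° = -15.96°.

-68.07°, -15.96°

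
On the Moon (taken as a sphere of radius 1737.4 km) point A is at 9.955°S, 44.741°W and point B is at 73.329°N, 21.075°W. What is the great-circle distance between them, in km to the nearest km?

2567 km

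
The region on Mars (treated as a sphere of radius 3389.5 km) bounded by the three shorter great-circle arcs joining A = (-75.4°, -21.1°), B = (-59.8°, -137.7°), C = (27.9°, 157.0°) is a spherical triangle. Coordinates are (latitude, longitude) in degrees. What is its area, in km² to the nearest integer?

8518076 km²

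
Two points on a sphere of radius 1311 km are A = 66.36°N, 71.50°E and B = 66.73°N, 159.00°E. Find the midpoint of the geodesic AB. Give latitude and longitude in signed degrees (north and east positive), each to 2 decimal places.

The central angle between A and B is δ = 0.5577 rad.
With f = 0.5, the slerp weights are sin((1−f)δ)/sin δ = 0.5201 and sin(fδ)/sin δ = 0.5201.
Weighted sum of the unit vectors: (0.5201)·(0.1272,0.3803,0.9161) + (0.5201)·(-0.3688,0.1416,0.9187) = (-0.1256, 0.2714, 0.9542).
Converting back: φ = atan2(z, √(x²+y²)) = 72.60°, λ = atan2(y, x) = 114.84°.

72.60°, 114.84°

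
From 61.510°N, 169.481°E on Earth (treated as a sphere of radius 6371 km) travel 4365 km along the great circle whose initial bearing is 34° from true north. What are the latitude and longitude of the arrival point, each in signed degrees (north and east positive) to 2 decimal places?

68.56°, -85.99°

Angular distance δ = d/R = 4365/6371 = 0.68514 rad; initial bearing θ = 0.5934 rad.
sin φ₂ = sin φ₁ cos δ + cos φ₁ sin δ cos θ = (0.8789)(0.7743) + (0.4770)(0.6328)(0.8290) = 0.9308, so φ₂ = 68.56°.
Δλ = atan2(sin θ sin δ cos φ₁, cos δ − sin φ₁ sin φ₂) = atan2(0.1688, -0.0437) = 104.530°.
λ₂ = 169.481° + 104.530° = 274.01° → -85.99° after wrapping to (−180°, 180°].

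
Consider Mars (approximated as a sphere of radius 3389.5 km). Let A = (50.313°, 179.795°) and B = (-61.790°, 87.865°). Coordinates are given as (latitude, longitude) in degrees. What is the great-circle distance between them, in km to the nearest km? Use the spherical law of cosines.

7897 km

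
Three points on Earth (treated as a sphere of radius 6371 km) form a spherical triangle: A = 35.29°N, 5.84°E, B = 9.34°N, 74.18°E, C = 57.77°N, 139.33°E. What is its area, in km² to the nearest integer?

Side lengths (central angles): a = 1.2042, b = 1.3805, c = 1.1690 rad; semiperimeter s = 1.8769.
By l'Huilier's theorem, tan(E/4) = √[tan(s/2) tan((s−a)/2) tan((s−b)/2) tan((s−c)/2)], giving spherical excess E = 0.8332 rad.
Area = E·R² = 0.8332 × (6371)² ≈ 33819390 km².

33819390 km²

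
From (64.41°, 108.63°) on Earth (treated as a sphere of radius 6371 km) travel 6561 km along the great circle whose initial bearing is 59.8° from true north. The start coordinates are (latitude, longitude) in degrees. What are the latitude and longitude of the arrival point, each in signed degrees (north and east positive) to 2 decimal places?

40.59°, -148.71°

Angular distance δ = d/R = 6561/6371 = 1.02982 rad; initial bearing θ = 1.0437 rad.
sin φ₂ = sin φ₁ cos δ + cos φ₁ sin δ cos θ = (0.9019)(0.5150) + (0.4319)(0.8572)(0.5030) = 0.6507, so φ₂ = 40.59°.
Δλ = atan2(sin θ sin δ cos φ₁, cos δ − sin φ₁ sin φ₂) = atan2(0.3200, -0.0719) = 102.664°.
λ₂ = 108.630° + 102.664° = 211.29° → -148.71° after wrapping to (−180°, 180°].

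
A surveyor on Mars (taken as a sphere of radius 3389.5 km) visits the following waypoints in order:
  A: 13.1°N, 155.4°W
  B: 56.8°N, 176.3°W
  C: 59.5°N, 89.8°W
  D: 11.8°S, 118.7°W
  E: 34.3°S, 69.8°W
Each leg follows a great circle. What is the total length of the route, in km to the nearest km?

12641 km

Leg A→B: central angle 0.8122 rad, distance 2753.1 km.
Leg B→C: central angle 0.7408 rad, distance 2510.9 km.
Leg C→D: central angle 1.3091 rad, distance 4437.1 km.
Leg D→E: central angle 0.8674 rad, distance 2940.0 km.
Total: 2753.1 + 2510.9 + 4437.1 + 2940.0 ≈ 12641 km.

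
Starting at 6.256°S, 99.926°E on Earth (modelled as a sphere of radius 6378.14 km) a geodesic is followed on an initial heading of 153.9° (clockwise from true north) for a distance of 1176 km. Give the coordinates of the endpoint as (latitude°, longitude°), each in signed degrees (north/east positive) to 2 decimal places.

-15.71°, 104.73°

Angular distance δ = d/R = 1176/6378.14 = 0.18438 rad; initial bearing θ = 2.6861 rad.
sin φ₂ = sin φ₁ cos δ + cos φ₁ sin δ cos θ = (-0.1090)(0.9831) + (0.9940)(0.1833)(-0.8980) = -0.2708, so φ₂ = -15.71°.
Δλ = atan2(sin θ sin δ cos φ₁, cos δ − sin φ₁ sin φ₂) = atan2(0.0802, 0.9535) = 4.806°.
λ₂ = 99.926° + 4.806° = 104.73°.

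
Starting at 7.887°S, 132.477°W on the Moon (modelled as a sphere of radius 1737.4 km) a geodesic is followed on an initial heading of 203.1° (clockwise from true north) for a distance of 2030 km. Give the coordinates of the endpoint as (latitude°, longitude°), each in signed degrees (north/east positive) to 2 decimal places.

Angular distance δ = d/R = 2030/1737.4 = 1.16841 rad; initial bearing θ = 3.5448 rad.
sin φ₂ = sin φ₁ cos δ + cos φ₁ sin δ cos θ = (-0.1372)(0.3916) + (0.9905)(0.9201)(-0.9198) = -0.8921, so φ₂ = -63.14°.
Δλ = atan2(sin θ sin δ cos φ₁, cos δ − sin φ₁ sin φ₂) = atan2(-0.3576, 0.2692) = -53.027°.
λ₂ = -132.477° − 53.027° = -185.50° → 174.50° after wrapping to (−180°, 180°].

-63.14°, 174.50°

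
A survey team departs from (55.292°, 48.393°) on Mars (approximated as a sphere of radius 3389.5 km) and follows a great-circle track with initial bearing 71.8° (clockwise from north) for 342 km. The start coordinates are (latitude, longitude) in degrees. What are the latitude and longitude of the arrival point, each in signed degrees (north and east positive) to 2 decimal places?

Angular distance δ = d/R = 342/3389.5 = 0.10090 rad; initial bearing θ = 1.2531 rad.
sin φ₂ = sin φ₁ cos δ + cos φ₁ sin δ cos θ = (0.8221)(0.9949) + (0.5694)(0.1007)(0.3123) = 0.8358, so φ₂ = 56.70°.
Δλ = atan2(sin θ sin δ cos φ₁, cos δ − sin φ₁ sin φ₂) = atan2(0.0545, 0.3078) = 10.037°.
λ₂ = 48.393° + 10.037° = 58.43°.

56.70°, 58.43°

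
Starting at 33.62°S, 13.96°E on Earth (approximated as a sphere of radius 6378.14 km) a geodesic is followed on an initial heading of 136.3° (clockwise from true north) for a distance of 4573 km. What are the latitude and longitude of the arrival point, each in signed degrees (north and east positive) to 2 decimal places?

Angular distance δ = d/R = 4573/6378.14 = 0.71698 rad; initial bearing θ = 2.3789 rad.
sin φ₂ = sin φ₁ cos δ + cos φ₁ sin δ cos θ = (-0.5537)(0.7538) + (0.8327)(0.6571)(-0.7230) = -0.8130, so φ₂ = -54.39°.
Δλ = atan2(sin θ sin δ cos φ₁, cos δ − sin φ₁ sin φ₂) = atan2(0.3780, 0.3037) = 51.227°.
λ₂ = 13.960° + 51.227° = 65.19°.

-54.39°, 65.19°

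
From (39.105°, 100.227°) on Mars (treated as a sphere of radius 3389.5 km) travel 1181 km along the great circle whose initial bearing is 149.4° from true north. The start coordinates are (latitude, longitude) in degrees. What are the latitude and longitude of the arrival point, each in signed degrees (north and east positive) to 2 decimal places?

Angular distance δ = d/R = 1181/3389.5 = 0.34843 rad; initial bearing θ = 2.6075 rad.
sin φ₂ = sin φ₁ cos δ + cos φ₁ sin δ cos θ = (0.6307)(0.9399) + (0.7760)(0.3414)(-0.8607) = 0.3648, so φ₂ = 21.40°.
Δλ = atan2(sin θ sin δ cos φ₁, cos δ − sin φ₁ sin φ₂) = atan2(0.1349, 0.7098) = 10.758°.
λ₂ = 100.227° + 10.758° = 110.98°.

21.40°, 110.98°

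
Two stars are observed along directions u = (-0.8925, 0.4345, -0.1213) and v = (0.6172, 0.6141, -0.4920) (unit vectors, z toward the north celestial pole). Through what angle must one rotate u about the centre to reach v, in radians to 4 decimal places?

1.7970 rad

u·v = -0.2243; |u| = 1.0000, |v| = 1.0001.
cos θ = (u·v)/(|u||v|) = -0.2243, so θ = 1.7970 rad.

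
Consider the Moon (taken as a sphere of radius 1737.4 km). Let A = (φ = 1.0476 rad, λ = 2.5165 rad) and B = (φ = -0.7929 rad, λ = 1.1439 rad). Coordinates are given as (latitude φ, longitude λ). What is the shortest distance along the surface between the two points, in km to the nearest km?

3737 km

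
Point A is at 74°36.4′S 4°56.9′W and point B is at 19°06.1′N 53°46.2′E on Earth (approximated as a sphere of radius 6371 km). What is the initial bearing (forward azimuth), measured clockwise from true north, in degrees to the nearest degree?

55°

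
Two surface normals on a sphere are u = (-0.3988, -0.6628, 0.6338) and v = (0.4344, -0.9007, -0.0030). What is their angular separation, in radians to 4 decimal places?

u·v = 0.4218; |u| = 1.0000, |v| = 1.0000.
cos θ = (u·v)/(|u||v|) = 0.4218, so θ = 1.1353 rad.

1.1353 rad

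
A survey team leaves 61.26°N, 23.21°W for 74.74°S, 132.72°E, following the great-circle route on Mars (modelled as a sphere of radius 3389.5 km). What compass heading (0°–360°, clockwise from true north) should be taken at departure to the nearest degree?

Δλ = 155.930° = 2.7215 rad.
y = sin Δλ · cos φ₂ = (0.4079)(0.2632) = 0.1073
x = cos φ₁ sin φ₂ − sin φ₁ cos φ₂ cos Δλ = (0.4808)(-0.9647) − (0.8768)(0.2632)(-0.9130) = -0.2532
θ = atan2(y, x) = 157.02°, so the bearing is 157°.

157°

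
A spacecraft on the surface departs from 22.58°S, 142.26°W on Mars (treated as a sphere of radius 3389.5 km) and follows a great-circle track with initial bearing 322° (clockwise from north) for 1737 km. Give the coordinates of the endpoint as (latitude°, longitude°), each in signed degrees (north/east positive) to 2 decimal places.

Angular distance δ = d/R = 1737/3389.5 = 0.51246 rad; initial bearing θ = 5.6200 rad.
sin φ₂ = sin φ₁ cos δ + cos φ₁ sin δ cos θ = (-0.3840)(0.8715) + (0.9233)(0.4903)(0.7880) = 0.0221, so φ₂ = 1.27°.
Δλ = atan2(sin θ sin δ cos φ₁, cos δ − sin φ₁ sin φ₂) = atan2(-0.2787, 0.8800) = -17.575°.
λ₂ = -142.260° − 17.575° = -159.83°.

1.27°, -159.83°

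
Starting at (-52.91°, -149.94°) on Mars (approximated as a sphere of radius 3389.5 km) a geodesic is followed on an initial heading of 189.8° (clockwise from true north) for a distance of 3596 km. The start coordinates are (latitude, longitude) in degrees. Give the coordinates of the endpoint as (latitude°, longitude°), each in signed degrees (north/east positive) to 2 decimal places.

-65.23°, 50.83°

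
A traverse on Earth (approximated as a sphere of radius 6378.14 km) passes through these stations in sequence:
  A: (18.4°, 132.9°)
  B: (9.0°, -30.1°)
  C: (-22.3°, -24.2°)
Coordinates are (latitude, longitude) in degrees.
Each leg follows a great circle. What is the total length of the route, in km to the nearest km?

Leg A→B: central angle 2.5809 rad, distance 16461.1 km.
Leg B→C: central angle 0.5555 rad, distance 3543.3 km.
Total: 16461.1 + 3543.3 ≈ 20004 km.

20004 km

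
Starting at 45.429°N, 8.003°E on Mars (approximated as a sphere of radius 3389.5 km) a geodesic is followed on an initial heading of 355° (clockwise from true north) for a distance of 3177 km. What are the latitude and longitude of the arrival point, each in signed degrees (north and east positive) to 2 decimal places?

80.12°, -147.83°

Angular distance δ = d/R = 3177/3389.5 = 0.93731 rad; initial bearing θ = 6.1959 rad.
sin φ₂ = sin φ₁ cos δ + cos φ₁ sin δ cos θ = (0.7124)(0.5920) + (0.7018)(0.8060)(0.9962) = 0.9852, so φ₂ = 80.12°.
Δλ = atan2(sin θ sin δ cos φ₁, cos δ − sin φ₁ sin φ₂) = atan2(-0.0493, -0.1099) = -155.832°.
λ₂ = 8.003° − 155.832° = -147.83°.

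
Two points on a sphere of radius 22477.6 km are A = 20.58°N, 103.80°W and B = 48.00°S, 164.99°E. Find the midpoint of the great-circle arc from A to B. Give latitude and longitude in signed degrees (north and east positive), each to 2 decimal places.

-18.97°, -139.76°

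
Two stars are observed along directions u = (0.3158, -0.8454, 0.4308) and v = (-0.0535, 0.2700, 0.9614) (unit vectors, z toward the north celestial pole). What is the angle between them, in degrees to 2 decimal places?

80.27°

u·v = 0.1690; |u| = 1.0000, |v| = 1.0000.
cos θ = (u·v)/(|u||v|) = 0.1690, so θ = 80.27°.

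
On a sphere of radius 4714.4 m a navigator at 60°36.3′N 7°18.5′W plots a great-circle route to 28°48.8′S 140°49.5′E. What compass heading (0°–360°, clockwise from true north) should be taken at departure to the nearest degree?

48°

With φ₁ = 1.0578, φ₂ = -0.5029, Δλ = 2.5854 rad, the forward-azimuth formula gives
θ = atan2( sin Δλ cos φ₂ , cos φ₁ sin φ₂ − sin φ₁ cos φ₂ cos Δλ ) = atan2(0.4626, 0.4118) = 48.33°.
So the initial bearing is 48°.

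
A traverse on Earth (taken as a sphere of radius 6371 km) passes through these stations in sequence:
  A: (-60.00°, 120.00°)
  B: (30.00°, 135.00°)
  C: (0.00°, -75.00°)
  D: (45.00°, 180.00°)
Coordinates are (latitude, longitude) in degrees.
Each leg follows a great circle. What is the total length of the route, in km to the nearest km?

Leg A→B: central angle 1.5856 rad, distance 10101.5 km.
Leg B→C: central angle 2.4189 rad, distance 15410.5 km.
Leg C→D: central angle 1.7548 rad, distance 11180.1 km.
Total: 10101.5 + 15410.5 + 11180.1 ≈ 36692 km.

36692 km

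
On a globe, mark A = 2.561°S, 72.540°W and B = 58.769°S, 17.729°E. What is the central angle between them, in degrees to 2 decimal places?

With latitudes φ₁ = -2.561°, φ₂ = -58.769° and longitude difference Δλ = 90.269°:
cos c = sin φ₁ sin φ₂ + cos φ₁ cos φ₂ cos Δλ = (-0.0447)(-0.8551) + (0.9990)(0.5185)(-0.0047) = 0.03578,
so c = arccos(0.03578) = 1.53501 rad.
So the angular separation is 87.95°.

87.95°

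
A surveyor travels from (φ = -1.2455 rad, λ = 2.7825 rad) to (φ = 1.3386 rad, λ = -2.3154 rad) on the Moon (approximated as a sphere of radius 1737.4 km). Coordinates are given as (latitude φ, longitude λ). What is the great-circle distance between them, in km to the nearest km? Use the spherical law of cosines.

4653 km

Let φ₁ = -1.2455 rad, φ₂ = 1.3386 rad, and Δλ = 1.1853 rad.
cos c = sin φ₁ sin φ₂ + cos φ₁ cos φ₂ cos Δλ = (-0.9476)(0.9732) + (0.3196)(0.2301)(0.3760) = -0.89447,
so c = arccos(-0.89447) = 2.67805 rad.
Distance = R·c = 1737.4 × 2.6780 ≈ 4653 km.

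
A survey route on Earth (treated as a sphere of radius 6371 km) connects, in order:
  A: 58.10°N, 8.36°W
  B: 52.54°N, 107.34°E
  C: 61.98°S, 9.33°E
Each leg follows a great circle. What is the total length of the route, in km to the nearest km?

21735 km

Leg A→B: central angle 1.0069 rad, distance 6414.7 km.
Leg B→C: central angle 2.4047 rad, distance 15320.2 km.
Total: 6414.7 + 15320.2 ≈ 21735 km.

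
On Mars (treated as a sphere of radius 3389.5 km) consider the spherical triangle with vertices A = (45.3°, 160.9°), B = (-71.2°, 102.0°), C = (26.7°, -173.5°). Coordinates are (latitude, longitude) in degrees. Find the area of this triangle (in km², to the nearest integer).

Side lengths (central angles): a = 1.9799, b = 0.4820, c = 2.1601 rad; semiperimeter s = 2.3110.
By l'Huilier's theorem, tan(E/4) = √[tan(s/2) tan((s−a)/2) tan((s−b)/2) tan((s−c)/2)], giving spherical excess E = 0.7619 rad.
Area = E·R² = 0.7619 × (3389.5)² ≈ 8753795 km².

8753795 km²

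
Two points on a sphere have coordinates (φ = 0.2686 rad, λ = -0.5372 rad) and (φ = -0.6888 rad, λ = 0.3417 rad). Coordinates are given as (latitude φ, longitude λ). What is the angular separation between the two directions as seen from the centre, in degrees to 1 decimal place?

72.2°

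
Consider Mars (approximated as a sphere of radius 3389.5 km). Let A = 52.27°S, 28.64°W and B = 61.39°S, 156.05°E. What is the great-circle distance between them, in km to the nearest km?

3921 km

With latitudes φ₁ = -52.270°, φ₂ = -61.390° and longitude difference Δλ = -175.310°:
Haversine: a = sin²(Δφ/2) + cos φ₁ cos φ₂ sin²(Δλ/2) = 0.0063 + (0.6119)(0.4788)(0.9983) = 0.29886.
Central angle c = 2·arcsin(√a) = 1.15678 rad.
Distance = R·c = 3389.5 × 1.1568 ≈ 3921 km.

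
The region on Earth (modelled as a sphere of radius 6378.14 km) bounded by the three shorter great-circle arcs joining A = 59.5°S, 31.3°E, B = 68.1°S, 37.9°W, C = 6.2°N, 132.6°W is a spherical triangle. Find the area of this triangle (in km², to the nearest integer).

11821486 km²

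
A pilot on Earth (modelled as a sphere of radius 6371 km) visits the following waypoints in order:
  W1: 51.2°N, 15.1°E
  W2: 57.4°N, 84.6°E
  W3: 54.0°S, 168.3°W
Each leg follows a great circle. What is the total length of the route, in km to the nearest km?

20014 km

Leg W1→W2: central angle 0.6844 rad, distance 4360.5 km.
Leg W2→W3: central angle 2.4570 rad, distance 15653.5 km.
Total: 4360.5 + 15653.5 ≈ 20014 km.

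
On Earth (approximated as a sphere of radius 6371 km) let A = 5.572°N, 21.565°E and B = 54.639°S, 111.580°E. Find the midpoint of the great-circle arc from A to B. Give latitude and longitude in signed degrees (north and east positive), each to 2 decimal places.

-31.97°, 51.75°

The central angle between A and B is δ = 1.6502 rad.
With f = 0.5, the slerp weights are sin((1−f)δ)/sin δ = 0.7369 and sin(fδ)/sin δ = 0.7369.
Weighted sum of the unit vectors: (0.7369)·(0.9256,0.3658,0.0971) + (0.7369)·(-0.2129,0.5382,-0.8155) = (0.5253, 0.6662, -0.5294).
Converting back: φ = atan2(z, √(x²+y²)) = -31.97°, λ = atan2(y, x) = 51.75°.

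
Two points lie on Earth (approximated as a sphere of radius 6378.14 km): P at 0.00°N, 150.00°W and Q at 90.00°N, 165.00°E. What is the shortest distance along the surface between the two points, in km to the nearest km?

10019 km

In radians: φ₁ = 0.0000, φ₂ = 1.5708, Δλ = -45.000° = -0.7854 rad.
cos c = sin φ₁ sin φ₂ + cos φ₁ cos φ₂ cos Δλ = (0.0000)(1.0000) + (1.0000)(0.0000)(0.7071) = 0.00000,
so c = arccos(0.00000) = 1.57080 rad.
Distance = R·c = 6378.14 × 1.5708 ≈ 10019 km.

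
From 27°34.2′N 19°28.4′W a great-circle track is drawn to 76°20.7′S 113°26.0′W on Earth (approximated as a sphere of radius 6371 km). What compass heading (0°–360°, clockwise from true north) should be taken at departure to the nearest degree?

Δλ = -93.960° = -1.6399 rad.
y = sin Δλ · cos φ₂ = (-0.9976)(0.2361) = -0.2355
x = cos φ₁ sin φ₂ − sin φ₁ cos φ₂ cos Δλ = (0.8864)(-0.9717) − (0.4628)(0.2361)(-0.0691) = -0.8538
θ = atan2(y, x) = -164.58°; adding 360° gives 195°.

195°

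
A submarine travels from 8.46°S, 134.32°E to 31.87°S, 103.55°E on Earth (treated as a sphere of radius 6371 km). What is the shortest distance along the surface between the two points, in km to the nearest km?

With latitudes φ₁ = -8.460°, φ₂ = -31.870° and longitude difference Δλ = -30.770°:
cos c = sin φ₁ sin φ₂ + cos φ₁ cos φ₂ cos Δλ = (-0.1471)(-0.5280) + (0.9891)(0.8492)(0.8592) = 0.79944,
so c = arccos(0.79944) = 0.64444 rad.
Distance = R·c = 6371 × 0.6444 ≈ 4106 km.

4106 km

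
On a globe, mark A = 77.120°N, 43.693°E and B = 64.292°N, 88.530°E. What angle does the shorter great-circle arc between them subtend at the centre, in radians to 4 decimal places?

0.3273 rad

With latitudes φ₁ = 77.120°, φ₂ = 64.292° and longitude difference Δλ = 44.837°:
cos c = sin φ₁ sin φ₂ + cos φ₁ cos φ₂ cos Δλ = (0.9748)(0.9010) + (0.2229)(0.4338)(0.7091) = 0.94691,
so c = arccos(0.94691) = 0.32730 rad.
So the angular separation is 0.3273 rad.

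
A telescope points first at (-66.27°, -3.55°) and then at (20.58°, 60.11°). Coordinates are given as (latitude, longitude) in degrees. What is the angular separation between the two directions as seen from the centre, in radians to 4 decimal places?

1.7261 rad

Let φ₁ = -1.1566 rad, φ₂ = 0.3592 rad, and Δλ = 1.1111 rad.
Haversine: a = sin²(Δφ/2) + cos φ₁ cos φ₂ sin²(Δλ/2) = 0.4725 + (0.4024)(0.9362)(0.2782) = 0.57732.
Central angle c = 2·arcsin(√a) = 1.72605 rad.
So the angular separation is 1.7261 rad.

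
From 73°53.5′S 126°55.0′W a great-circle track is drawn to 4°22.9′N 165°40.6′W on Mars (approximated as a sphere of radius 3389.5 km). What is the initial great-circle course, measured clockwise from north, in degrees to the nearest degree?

321°

Δλ = -38.760° = -0.6765 rad.
y = sin Δλ · cos φ₂ = (-0.6261)(0.9971) = -0.6242
x = cos φ₁ sin φ₂ − sin φ₁ cos φ₂ cos Δλ = (0.2775)(0.0764) − (-0.9607)(0.9971)(0.7798) = 0.7682
θ = atan2(y, x) = -39.10°; adding 360° gives 321°.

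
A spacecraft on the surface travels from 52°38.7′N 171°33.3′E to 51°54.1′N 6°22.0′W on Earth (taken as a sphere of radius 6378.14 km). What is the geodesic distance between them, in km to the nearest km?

8398 km

Let φ₁ = 0.9188 rad, φ₂ = 0.9059 rad, and Δλ = -3.1053 rad.
cos c = sin φ₁ sin φ₂ + cos φ₁ cos φ₂ cos Δλ = (0.7949)(0.7870) + (0.6068)(0.6170)(-0.9993) = 0.25141,
so c = arccos(0.25141) = 1.31665 rad.
Distance = R·c = 6378.14 × 1.3167 ≈ 8398 km.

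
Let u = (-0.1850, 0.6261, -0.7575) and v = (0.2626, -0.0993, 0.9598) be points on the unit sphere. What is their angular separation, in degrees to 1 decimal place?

u·v = -0.8378; |u| = 1.0000, |v| = 1.0000.
cos θ = (u·v)/(|u||v|) = -0.8378, so θ = 146.9°.

146.9°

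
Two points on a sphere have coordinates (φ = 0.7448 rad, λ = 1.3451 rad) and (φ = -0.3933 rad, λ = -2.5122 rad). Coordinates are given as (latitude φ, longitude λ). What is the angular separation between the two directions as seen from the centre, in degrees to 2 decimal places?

140.55°

In radians: φ₁ = 0.7448, φ₂ = -0.3933, Δλ = 138.993° = 2.4259 rad.
cos c = sin φ₁ sin φ₂ + cos φ₁ cos φ₂ cos Δλ = (0.6778)(-0.3832) + (0.7352)(0.9236)(-0.7546) = -0.77223,
so c = arccos(-0.77223) = 2.45314 rad.
So the angular separation is 140.55°.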